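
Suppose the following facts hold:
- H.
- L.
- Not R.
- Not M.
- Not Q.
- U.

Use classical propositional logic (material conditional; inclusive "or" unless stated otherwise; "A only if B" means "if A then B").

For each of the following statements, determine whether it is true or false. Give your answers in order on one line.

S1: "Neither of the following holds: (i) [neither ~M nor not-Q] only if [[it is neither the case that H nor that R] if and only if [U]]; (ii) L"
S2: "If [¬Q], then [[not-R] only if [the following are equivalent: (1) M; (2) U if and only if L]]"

S1: Formalization: ((¬M ↓ ¬Q) → ((H ↓ R) ↔ U)) ↓ L

¬M = ¬F = T
¬Q = ¬F = T
¬M ↓ ¬Q = T ↓ T = F
H ↓ R = T ↓ F = F
(H ↓ R) ↔ U = F ↔ T = F
(¬M ↓ ¬Q) → ((H ↓ R) ↔ U) = F → F = T
((¬M ↓ ¬Q) → ((H ↓ R) ↔ U)) ↓ L = T ↓ T = F
Thus S1 is false.

S2: In symbols: ¬Q → (¬R → (M ↔ (U ↔ L)))

¬Q = ¬F = T
¬R = ¬F = T
U ↔ L = T ↔ T = T
M ↔ (U ↔ L) = F ↔ T = F
¬R → (M ↔ (U ↔ L)) = T → F = F
¬Q → (¬R → (M ↔ (U ↔ L))) = T → F = F
Thus S2 is false.

S1 False; S2 False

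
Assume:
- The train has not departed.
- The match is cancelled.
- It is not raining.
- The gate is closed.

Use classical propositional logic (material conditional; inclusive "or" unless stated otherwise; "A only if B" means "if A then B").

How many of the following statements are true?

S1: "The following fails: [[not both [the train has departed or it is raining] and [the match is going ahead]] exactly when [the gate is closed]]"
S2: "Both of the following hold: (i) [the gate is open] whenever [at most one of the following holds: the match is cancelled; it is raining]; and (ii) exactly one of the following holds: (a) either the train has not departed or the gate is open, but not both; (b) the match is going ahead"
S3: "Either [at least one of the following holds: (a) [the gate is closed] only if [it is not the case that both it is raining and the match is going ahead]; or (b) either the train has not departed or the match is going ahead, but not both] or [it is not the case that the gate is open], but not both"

Let W = "the train has departed" (False), K = "it is raining" (False), M = "the match is cancelled" (True), D = "the gate is open" (False).

S1: This is not (((W or K) nand not M) iff not D).

W or K = False or False = False
not M = not True = False
(W or K) nand not M = False nand False = True
not D = not False = True
((W or K) nand not M) iff not D = True iff True = True
not (((W or K) nand not M) iff not D) = not True = False
Thus S1 is false.

S2: In symbols: ((M nand K) -> D) and ((not W xor D) xor not M)

M nand K = True nand False = True
(M nand K) -> D = True -> False = False
not W = not False = True
not W xor D = True xor False = True
not M = not True = False
(not W xor D) xor not M = True xor False = True
((M nand K) -> D) and ((not W xor D) xor not M) = False and True = False
So S2 is false.

S3: Parsed as ((not D -> (K nand not M)) or (not W xor not M)) xor not D

not D = not False = True
not M = not True = False
K nand not M = False nand False = True
not D -> (K nand not M) = True -> True = True
not W = not False = True
not M = not True = False
not W xor not M = True xor False = True
(not D -> (K nand not M)) or (not W xor not M) = True or True = True
not D = not False = True
((not D -> (K nand not M)) or (not W xor not M)) xor not D = True xor True = False
So S3 is false.

True statements: 0 (none).

0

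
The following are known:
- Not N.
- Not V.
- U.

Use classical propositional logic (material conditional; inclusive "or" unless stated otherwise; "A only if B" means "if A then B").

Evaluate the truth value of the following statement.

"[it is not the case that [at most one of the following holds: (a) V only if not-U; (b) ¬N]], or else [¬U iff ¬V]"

In symbols: ¬((V → ¬U) ↑ ¬N) ∨ (¬U ↔ ¬V)

¬U = ¬T = F
V → ¬U = F → F = T
¬N = ¬F = T
(V → ¬U) ↑ ¬N = T ↑ T = F
¬((V → ¬U) ↑ ¬N) = ¬F = T
¬U = ¬T = F
¬V = ¬F = T
¬U ↔ ¬V = F ↔ T = F
¬((V → ¬U) ↑ ¬N) ∨ (¬U ↔ ¬V) = T ∨ F = T

true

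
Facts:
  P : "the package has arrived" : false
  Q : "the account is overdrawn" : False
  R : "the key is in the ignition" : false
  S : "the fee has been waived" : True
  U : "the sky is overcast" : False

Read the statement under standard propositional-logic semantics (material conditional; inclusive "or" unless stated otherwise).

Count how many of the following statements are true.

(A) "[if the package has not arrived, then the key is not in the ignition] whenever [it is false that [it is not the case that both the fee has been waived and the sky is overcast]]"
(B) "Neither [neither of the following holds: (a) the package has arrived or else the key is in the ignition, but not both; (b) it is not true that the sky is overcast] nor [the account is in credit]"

(A): In symbols: ~(S nand U) -> (~P -> ~R)

S nand U = T nand F = T
~(S nand U) = ~T = F
~P = ~F = T
~R = ~F = T
~P -> ~R = T -> T = T
~(S nand U) -> (~P -> ~R) = F -> T = T
Hence (A) is true.

(B): This is ((P xor R) nor ~U) nor ~Q.

P xor R = F xor F = F
~U = ~F = T
(P xor R) nor ~U = F nor T = F
~Q = ~F = T
((P xor R) nor ~U) nor ~Q = F nor T = F
Thus (B) is false.

Count: 1.

1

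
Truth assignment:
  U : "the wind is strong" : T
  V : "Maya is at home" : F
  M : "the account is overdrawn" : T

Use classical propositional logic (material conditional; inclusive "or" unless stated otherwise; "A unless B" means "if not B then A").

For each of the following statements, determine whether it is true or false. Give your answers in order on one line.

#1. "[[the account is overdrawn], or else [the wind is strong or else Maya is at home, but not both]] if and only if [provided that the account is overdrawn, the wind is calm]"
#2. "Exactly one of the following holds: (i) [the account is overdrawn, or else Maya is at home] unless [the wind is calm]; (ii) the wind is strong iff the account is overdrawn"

#1 false, #2 false

#1: This is (M or (U xor V)) iff (M -> not U).

U xor V = True xor False = True
M or (U xor V) = True or True = True
not U = not True = False
M -> not U = True -> False = False
(M or (U xor V)) iff (M -> not U) = True iff False = False
Hence #1 is false.

#2: Formalization: ((M or V) or not U) xor (U iff M)

M or V = True or False = True
not U = not True = False
(M or V) or not U = True or False = True
U iff M = True iff True = True
((M or V) or not U) xor (U iff M) = True xor True = False
Thus #2 is false.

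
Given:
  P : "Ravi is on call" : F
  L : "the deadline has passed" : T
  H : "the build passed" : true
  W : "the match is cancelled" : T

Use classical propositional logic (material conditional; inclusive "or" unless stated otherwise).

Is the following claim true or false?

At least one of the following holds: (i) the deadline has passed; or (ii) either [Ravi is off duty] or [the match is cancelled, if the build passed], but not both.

true

This is L ∨ (¬P ⊕ (H → W)).

¬P = ¬F = T
H → W = T → T = T
¬P ⊕ (H → W) = T ⊕ T = F
L ∨ (¬P ⊕ (H → W)) = T ∨ F = T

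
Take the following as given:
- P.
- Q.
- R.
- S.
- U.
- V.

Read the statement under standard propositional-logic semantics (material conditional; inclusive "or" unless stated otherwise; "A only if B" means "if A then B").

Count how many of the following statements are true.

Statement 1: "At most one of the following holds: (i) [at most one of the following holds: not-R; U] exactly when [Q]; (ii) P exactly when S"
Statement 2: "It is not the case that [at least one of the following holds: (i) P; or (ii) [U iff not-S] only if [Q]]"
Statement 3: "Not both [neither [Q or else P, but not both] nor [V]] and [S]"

Statement 1: Formalization: ((not R nand U) iff Q) nand (P iff S)

not R = not True = False
not R nand U = False nand True = True
(not R nand U) iff Q = True iff True = True
P iff S = True iff True = True
((not R nand U) iff Q) nand (P iff S) = True nand True = False
Thus Statement 1 is false.

Statement 2: Formalization: not (P or ((U iff not S) -> Q))

not S = not True = False
U iff not S = True iff False = False
(U iff not S) -> Q = False -> True = True
P or ((U iff not S) -> Q) = True or True = True
not (P or ((U iff not S) -> Q)) = not True = False
Thus Statement 2 is false.

Statement 3: This is ((Q xor P) nor V) nand S.

Q xor P = True xor True = False
(Q xor P) nor V = False nor True = False
((Q xor P) nor V) nand S = False nand True = True
Hence Statement 3 is true.

True statements: 1.

1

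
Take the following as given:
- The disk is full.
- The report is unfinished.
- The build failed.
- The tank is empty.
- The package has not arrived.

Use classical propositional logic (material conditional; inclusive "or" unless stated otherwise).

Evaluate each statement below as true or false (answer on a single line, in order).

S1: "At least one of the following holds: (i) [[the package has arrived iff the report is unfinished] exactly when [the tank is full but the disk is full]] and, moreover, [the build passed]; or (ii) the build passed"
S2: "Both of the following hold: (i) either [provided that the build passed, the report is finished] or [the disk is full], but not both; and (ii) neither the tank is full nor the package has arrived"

Let P = "the package has arrived" (F), L = "the report is finished" (F), U = "the tank is full" (F), V = "the disk is full" (T), N = "the build passed" (F).

S1: Parsed as (((P ↔ ¬L) ↔ (U ∧ V)) ∧ N) ∨ N

¬L = ¬F = T
P ↔ ¬L = F ↔ T = F
U ∧ V = F ∧ T = F
(P ↔ ¬L) ↔ (U ∧ V) = F ↔ F = T
((P ↔ ¬L) ↔ (U ∧ V)) ∧ N = T ∧ F = F
(((P ↔ ¬L) ↔ (U ∧ V)) ∧ N) ∨ N = F ∨ F = F
Hence S1 is false.

S2: In symbols: ((N → L) ⊕ V) ∧ (U ↓ P)

N → L = F → F = T
(N → L) ⊕ V = T ⊕ T = F
U ↓ P = F ↓ F = T
((N → L) ⊕ V) ∧ (U ↓ P) = F ∧ T = F
Hence S2 is false.

S1 F; S2 F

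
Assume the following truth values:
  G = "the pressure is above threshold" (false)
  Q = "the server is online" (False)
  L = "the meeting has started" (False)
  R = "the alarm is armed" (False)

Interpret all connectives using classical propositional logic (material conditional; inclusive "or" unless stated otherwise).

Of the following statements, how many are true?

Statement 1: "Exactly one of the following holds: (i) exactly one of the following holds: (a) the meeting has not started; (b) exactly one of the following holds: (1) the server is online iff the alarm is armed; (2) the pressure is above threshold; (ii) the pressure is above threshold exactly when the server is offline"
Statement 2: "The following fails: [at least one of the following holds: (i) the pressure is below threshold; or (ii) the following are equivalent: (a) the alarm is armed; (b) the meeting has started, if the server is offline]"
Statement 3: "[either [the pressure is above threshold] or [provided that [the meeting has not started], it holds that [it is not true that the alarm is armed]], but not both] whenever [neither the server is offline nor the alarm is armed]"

1

Statement 1: This is (~L xor ((Q <-> R) xor G)) xor (G <-> ~Q).

~L = ~F = T
Q <-> R = F <-> F = T
(Q <-> R) xor G = T xor F = T
~L xor ((Q <-> R) xor G) = T xor T = F
~Q = ~F = T
G <-> ~Q = F <-> T = F
(~L xor ((Q <-> R) xor G)) xor (G <-> ~Q) = F xor F = F
Thus Statement 1 is false.

Statement 2: This is ~(~G | (R <-> (~Q -> L))).

~G = ~F = T
~Q = ~F = T
~Q -> L = T -> F = F
R <-> (~Q -> L) = F <-> F = T
~G | (R <-> (~Q -> L)) = T | T = T
~(~G | (R <-> (~Q -> L))) = ~T = F
Thus Statement 2 is false.

Statement 3: In symbols: (~Q nor R) -> (G xor (~L -> ~R))

~Q = ~F = T
~Q nor R = T nor F = F
~L = ~F = T
~R = ~F = T
~L -> ~R = T -> T = T
G xor (~L -> ~R) = F xor T = T
(~Q nor R) -> (G xor (~L -> ~R)) = F -> T = T
Hence Statement 3 is true.

Count: 1.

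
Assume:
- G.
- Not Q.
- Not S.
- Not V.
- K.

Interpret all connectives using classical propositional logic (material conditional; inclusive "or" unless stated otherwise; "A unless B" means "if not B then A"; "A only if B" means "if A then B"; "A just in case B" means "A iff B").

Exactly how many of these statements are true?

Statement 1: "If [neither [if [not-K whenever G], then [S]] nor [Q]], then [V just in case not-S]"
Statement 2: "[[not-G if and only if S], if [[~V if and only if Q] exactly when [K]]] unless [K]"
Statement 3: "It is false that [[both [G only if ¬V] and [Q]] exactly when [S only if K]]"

Statement 1: This is (((G -> ~K) -> S) nor Q) -> (V <-> ~S).

~K = ~T = F
G -> ~K = T -> F = F
(G -> ~K) -> S = F -> F = T
((G -> ~K) -> S) nor Q = T nor F = F
~S = ~F = T
V <-> ~S = F <-> T = F
(((G -> ~K) -> S) nor Q) -> (V <-> ~S) = F -> F = T
Hence Statement 1 is true.

Statement 2: Parsed as (((~V <-> Q) <-> K) -> (~G <-> S)) | K

~V = ~F = T
~V <-> Q = T <-> F = F
(~V <-> Q) <-> K = F <-> T = F
~G = ~T = F
~G <-> S = F <-> F = T
((~V <-> Q) <-> K) -> (~G <-> S) = F -> T = T
(((~V <-> Q) <-> K) -> (~G <-> S)) | K = T | T = T
Thus Statement 2 is true.

Statement 3: Parsed as ~(((G -> ~V) & Q) <-> (S -> K))

~V = ~F = T
G -> ~V = T -> T = T
(G -> ~V) & Q = T & F = F
S -> K = F -> T = T
((G -> ~V) & Q) <-> (S -> K) = F <-> T = F
~(((G -> ~V) & Q) <-> (S -> K)) = ~F = T
Hence Statement 3 is true.

3 of the 3 statements are true (Statement 1, Statement 2, Statement 3).

3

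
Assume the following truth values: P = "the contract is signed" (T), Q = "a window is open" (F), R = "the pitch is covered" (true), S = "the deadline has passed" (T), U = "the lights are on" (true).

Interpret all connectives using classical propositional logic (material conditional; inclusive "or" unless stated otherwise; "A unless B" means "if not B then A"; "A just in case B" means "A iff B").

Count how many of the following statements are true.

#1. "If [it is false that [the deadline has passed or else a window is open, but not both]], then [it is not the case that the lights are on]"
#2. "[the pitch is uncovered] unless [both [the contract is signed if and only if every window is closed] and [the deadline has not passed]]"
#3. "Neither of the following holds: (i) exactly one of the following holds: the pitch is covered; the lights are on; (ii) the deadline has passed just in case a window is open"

2

#1: Parsed as ~(S xor Q) -> ~U

S xor Q = T xor F = T
~(S xor Q) = ~T = F
~U = ~T = F
~(S xor Q) -> ~U = F -> F = T
So #1 is true.

#2: Parsed as ~R | ((P <-> ~Q) & ~S)

~R = ~T = F
~Q = ~F = T
P <-> ~Q = T <-> T = T
~S = ~T = F
(P <-> ~Q) & ~S = T & F = F
~R | ((P <-> ~Q) & ~S) = F | F = F
Hence #2 is false.

#3: Parsed as (R xor U) nor (S <-> Q)

R xor U = T xor T = F
S <-> Q = T <-> F = F
(R xor U) nor (S <-> Q) = F nor F = T
Thus #3 is true.

True statements: 2 (#1, #3).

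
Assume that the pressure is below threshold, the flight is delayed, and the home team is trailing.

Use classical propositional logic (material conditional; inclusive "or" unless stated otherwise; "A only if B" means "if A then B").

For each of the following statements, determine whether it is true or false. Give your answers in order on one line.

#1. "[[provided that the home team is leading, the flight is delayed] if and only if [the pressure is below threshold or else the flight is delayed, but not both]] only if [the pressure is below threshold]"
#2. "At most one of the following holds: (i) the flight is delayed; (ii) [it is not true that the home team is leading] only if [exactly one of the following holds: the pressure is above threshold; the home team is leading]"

#1 True; #2 True

Let D = "the home team is leading" (False), Q = "the flight is delayed" (True), V = "the pressure is above threshold" (False).

#1: This is ((D -> Q) iff (not V xor Q)) -> not V.

D -> Q = False -> True = True
not V = not False = True
not V xor Q = True xor True = False
(D -> Q) iff (not V xor Q) = True iff False = False
not V = not False = True
((D -> Q) iff (not V xor Q)) -> not V = False -> True = True
Hence #1 is true.

#2: Formalization: Q nand (not D -> (V xor D))

not D = not False = True
V xor D = False xor False = False
not D -> (V xor D) = True -> False = False
Q nand (not D -> (V xor D)) = True nand False = True
So #2 is true.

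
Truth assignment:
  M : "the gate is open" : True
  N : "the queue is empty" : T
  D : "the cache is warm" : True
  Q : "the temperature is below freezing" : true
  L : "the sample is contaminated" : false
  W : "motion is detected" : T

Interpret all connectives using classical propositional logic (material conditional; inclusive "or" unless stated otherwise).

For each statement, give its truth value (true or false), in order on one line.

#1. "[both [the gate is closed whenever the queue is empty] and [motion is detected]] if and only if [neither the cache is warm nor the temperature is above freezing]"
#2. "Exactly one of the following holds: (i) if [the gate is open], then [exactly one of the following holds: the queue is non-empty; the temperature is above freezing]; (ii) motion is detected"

#1 True; #2 True

#1: This is ((N → ¬M) ∧ W) ↔ (D ↓ ¬Q).

¬M = ¬T = F
N → ¬M = T → F = F
(N → ¬M) ∧ W = F ∧ T = F
¬Q = ¬T = F
D ↓ ¬Q = T ↓ F = F
((N → ¬M) ∧ W) ↔ (D ↓ ¬Q) = F ↔ F = T
Thus #1 is true.

#2: Parsed as (M → (¬N ⊕ ¬Q)) ⊕ W

¬N = ¬T = F
¬Q = ¬T = F
¬N ⊕ ¬Q = F ⊕ F = F
M → (¬N ⊕ ¬Q) = T → F = F
(M → (¬N ⊕ ¬Q)) ⊕ W = F ⊕ T = T
So #2 is true.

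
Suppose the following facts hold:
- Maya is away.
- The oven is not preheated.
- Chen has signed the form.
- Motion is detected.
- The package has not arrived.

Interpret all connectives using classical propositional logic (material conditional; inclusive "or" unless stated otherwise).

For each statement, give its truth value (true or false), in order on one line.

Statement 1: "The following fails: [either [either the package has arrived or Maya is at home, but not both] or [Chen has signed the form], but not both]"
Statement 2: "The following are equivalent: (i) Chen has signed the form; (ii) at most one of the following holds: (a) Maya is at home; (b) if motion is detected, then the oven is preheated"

Let P = "the package has arrived" (F), R = "Maya is at home" (F), Q = "Chen has signed the form" (T), U = "motion is detected" (T), V = "the oven is preheated" (F).

Statement 1: In symbols: ¬((P ⊕ R) ⊕ Q)

P ⊕ R = F ⊕ F = F
(P ⊕ R) ⊕ Q = F ⊕ T = T
¬((P ⊕ R) ⊕ Q) = ¬T = F
Thus Statement 1 is false.

Statement 2: In symbols: Q ↔ (R ↑ (U → V))

U → V = T → F = F
R ↑ (U → V) = F ↑ F = T
Q ↔ (R ↑ (U → V)) = T ↔ T = T
Thus Statement 2 is true.

Statement 1 false, Statement 2 true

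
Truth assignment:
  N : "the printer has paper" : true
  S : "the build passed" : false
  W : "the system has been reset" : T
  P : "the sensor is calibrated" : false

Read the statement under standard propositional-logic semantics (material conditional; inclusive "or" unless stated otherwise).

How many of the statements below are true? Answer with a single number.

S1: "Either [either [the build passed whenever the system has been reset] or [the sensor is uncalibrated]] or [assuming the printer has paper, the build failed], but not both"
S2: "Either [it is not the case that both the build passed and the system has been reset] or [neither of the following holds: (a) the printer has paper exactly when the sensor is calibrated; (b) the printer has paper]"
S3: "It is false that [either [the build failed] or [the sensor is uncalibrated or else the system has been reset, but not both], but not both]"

1

S1: This is ((W -> S) or not P) xor (N -> not S).

W -> S = True -> False = False
not P = not False = True
(W -> S) or not P = False or True = True
not S = not False = True
N -> not S = True -> True = True
((W -> S) or not P) xor (N -> not S) = True xor True = False
Thus S1 is false.

S2: Formalization: (S nand W) or ((N iff P) nor N)

S nand W = False nand True = True
N iff P = True iff False = False
(N iff P) nor N = False nor True = False
(S nand W) or ((N iff P) nor N) = True or False = True
Hence S2 is true.

S3: Formalization: not (not S xor (not P xor W))

not S = not False = True
not P = not False = True
not P xor W = True xor True = False
not S xor (not P xor W) = True xor False = True
not (not S xor (not P xor W)) = not True = False
So S3 is false.

True statements: 1 (S2).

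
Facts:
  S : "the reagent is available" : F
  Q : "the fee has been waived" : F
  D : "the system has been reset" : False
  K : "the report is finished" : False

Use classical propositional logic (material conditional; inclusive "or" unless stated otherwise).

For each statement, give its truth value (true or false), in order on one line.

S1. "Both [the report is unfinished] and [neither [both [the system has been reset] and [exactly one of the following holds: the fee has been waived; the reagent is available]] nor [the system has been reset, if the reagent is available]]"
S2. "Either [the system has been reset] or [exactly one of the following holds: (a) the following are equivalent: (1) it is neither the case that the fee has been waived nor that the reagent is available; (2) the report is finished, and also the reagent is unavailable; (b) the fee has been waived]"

S1: Parsed as not K and ((D and (Q xor S)) nor (S -> D))

not K = not False = True
Q xor S = False xor False = False
D and (Q xor S) = False and False = False
S -> D = False -> False = True
(D and (Q xor S)) nor (S -> D) = False nor True = False
not K and ((D and (Q xor S)) nor (S -> D)) = True and False = False
Thus S1 is false.

S2: This is D or (((Q nor S) iff (K and not S)) xor Q).

Q nor S = False nor False = True
not S = not False = True
K and not S = False and True = False
(Q nor S) iff (K and not S) = True iff False = False
((Q nor S) iff (K and not S)) xor Q = False xor False = False
D or (((Q nor S) iff (K and not S)) xor Q) = False or False = False
Thus S2 is false.

S1 False; S2 False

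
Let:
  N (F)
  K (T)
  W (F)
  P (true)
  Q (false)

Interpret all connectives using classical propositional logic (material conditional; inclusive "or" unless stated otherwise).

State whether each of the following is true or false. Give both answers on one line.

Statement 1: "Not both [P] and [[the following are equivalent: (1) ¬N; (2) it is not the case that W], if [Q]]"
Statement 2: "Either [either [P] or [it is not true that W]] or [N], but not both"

Statement 1: Formalization: P nand (Q -> (not N iff not W))

not N = not False = True
not W = not False = True
not N iff not W = True iff True = True
Q -> (not N iff not W) = False -> True = True
P nand (Q -> (not N iff not W)) = True nand True = False
Thus Statement 1 is false.

Statement 2: In symbols: (P or not W) xor N

not W = not False = True
P or not W = True or True = True
(P or not W) xor N = True xor False = True
Hence Statement 2 is true.

Statement 1 false / Statement 2 true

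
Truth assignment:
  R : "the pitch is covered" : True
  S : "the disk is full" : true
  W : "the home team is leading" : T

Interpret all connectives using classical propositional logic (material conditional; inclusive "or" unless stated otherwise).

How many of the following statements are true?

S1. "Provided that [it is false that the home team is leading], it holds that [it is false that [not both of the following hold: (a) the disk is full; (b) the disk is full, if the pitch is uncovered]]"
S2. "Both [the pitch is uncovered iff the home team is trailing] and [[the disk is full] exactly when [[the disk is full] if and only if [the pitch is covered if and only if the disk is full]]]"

S1: In symbols: not W -> not (S nand (not R -> S))

not W = not True = False
not R = not True = False
not R -> S = False -> True = True
S nand (not R -> S) = True nand True = False
not (S nand (not R -> S)) = not False = True
not W -> not (S nand (not R -> S)) = False -> True = True
So S1 is true.

S2: Parsed as (not R iff not W) and (S iff (S iff (R iff S)))

not R = not True = False
not W = not True = False
not R iff not W = False iff False = True
R iff S = True iff True = True
S iff (R iff S) = True iff True = True
S iff (S iff (R iff S)) = True iff True = True
(not R iff not W) and (S iff (S iff (R iff S))) = True and True = True
Thus S2 is true.

Count: 2.

2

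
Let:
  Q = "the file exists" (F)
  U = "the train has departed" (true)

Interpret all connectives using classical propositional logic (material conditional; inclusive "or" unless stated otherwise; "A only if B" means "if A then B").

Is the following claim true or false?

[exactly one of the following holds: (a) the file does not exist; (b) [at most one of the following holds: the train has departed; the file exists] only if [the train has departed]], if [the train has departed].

false

Formalization: U → (¬Q ⊕ ((U ↑ Q) → U))

¬Q = ¬F = T
U ↑ Q = T ↑ F = T
(U ↑ Q) → U = T → T = T
¬Q ⊕ ((U ↑ Q) → U) = T ⊕ T = F
U → (¬Q ⊕ ((U ↑ Q) → U)) = T → F = F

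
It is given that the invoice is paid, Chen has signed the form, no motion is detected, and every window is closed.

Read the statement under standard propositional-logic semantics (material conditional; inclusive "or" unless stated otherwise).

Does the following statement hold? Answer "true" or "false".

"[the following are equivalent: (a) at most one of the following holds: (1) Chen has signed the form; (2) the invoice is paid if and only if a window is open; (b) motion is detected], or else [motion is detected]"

Let H = "Chen has signed the form" (True), M = "the invoice is paid" (True), K = "a window is open" (False), W = "motion is detected" (False).
Parsed as ((H nand (M iff K)) iff W) or W

M iff K = True iff False = False
H nand (M iff K) = True nand False = True
(H nand (M iff K)) iff W = True iff False = False
((H nand (M iff K)) iff W) or W = False or False = False

False.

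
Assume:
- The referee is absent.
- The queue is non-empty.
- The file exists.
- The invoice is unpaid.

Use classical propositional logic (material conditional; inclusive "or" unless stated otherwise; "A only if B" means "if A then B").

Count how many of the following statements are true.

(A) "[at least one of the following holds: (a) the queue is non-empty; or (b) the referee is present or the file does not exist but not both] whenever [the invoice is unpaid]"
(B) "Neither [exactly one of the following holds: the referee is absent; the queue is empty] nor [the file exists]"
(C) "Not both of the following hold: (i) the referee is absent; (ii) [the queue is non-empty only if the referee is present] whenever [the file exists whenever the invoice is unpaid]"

2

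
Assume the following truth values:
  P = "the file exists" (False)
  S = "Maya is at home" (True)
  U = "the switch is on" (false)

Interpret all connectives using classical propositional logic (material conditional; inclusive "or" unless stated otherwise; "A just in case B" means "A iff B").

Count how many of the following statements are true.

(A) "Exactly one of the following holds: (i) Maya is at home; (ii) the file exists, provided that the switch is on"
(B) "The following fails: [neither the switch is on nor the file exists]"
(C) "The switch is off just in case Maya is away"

0

(A): In symbols: S xor (U -> P)

U -> P = F -> F = T
S xor (U -> P) = T xor T = F
Hence (A) is false.

(B): In symbols: ~(U nor P)

U nor P = F nor F = T
~(U nor P) = ~T = F
So (B) is false.

(C): This is ~U <-> ~S.

~U = ~F = T
~S = ~T = F
~U <-> ~S = T <-> F = F
So (C) is false.

0 of the 3 statements are true (none).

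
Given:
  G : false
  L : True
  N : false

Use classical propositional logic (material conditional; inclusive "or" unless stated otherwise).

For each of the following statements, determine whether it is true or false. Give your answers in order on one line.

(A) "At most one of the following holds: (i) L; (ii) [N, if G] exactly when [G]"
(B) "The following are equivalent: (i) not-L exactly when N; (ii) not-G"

(A): Formalization: L nand ((G -> N) <-> G)

G -> N = F -> F = T
(G -> N) <-> G = T <-> F = F
L nand ((G -> N) <-> G) = T nand F = T
So (A) is true.

(B): This is (~L <-> N) <-> ~G.

~L = ~T = F
~L <-> N = F <-> F = T
~G = ~F = T
(~L <-> N) <-> ~G = T <-> T = T
So (B) is true.

(A) T; (B) T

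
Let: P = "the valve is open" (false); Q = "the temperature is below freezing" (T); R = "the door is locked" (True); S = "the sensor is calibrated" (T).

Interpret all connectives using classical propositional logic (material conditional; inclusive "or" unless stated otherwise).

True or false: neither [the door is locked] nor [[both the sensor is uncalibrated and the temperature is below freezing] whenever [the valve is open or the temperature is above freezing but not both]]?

False.

In symbols: R ↓ ((P ⊕ ¬Q) → (¬S ∧ Q))

¬Q = ¬T = F
P ⊕ ¬Q = F ⊕ F = F
¬S = ¬T = F
¬S ∧ Q = F ∧ T = F
(P ⊕ ¬Q) → (¬S ∧ Q) = F → F = T
R ↓ ((P ⊕ ¬Q) → (¬S ∧ Q)) = T ↓ T = F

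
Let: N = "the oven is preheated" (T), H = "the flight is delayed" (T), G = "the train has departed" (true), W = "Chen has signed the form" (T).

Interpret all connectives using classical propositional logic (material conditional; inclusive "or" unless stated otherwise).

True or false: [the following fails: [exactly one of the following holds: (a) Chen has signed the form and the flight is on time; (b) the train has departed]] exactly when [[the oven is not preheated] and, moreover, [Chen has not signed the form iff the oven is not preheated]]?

Values: W=T, H=T, G=T, N=T.
Formalization: ~((W & ~H) xor G) <-> (~N & (~W <-> ~N))

~H = ~T = F
W & ~H = T & F = F
(W & ~H) xor G = F xor T = T
~((W & ~H) xor G) = ~T = F
~N = ~T = F
~W = ~T = F
~N = ~T = F
~W <-> ~N = F <-> F = T
~N & (~W <-> ~N) = F & T = F
~((W & ~H) xor G) <-> (~N & (~W <-> ~N)) = F <-> F = T

true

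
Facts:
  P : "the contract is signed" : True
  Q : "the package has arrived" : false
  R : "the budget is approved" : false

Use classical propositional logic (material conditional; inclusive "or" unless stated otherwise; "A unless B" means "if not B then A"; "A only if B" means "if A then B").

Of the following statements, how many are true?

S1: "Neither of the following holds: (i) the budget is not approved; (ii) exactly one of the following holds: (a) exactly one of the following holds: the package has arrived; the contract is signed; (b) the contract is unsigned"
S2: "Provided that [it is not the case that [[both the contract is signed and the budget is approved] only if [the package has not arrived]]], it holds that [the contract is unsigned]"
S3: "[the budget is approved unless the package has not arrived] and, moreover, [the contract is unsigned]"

1

S1: Parsed as ~R nor ((Q xor P) xor ~P)

~R = ~F = T
Q xor P = F xor T = T
~P = ~T = F
(Q xor P) xor ~P = T xor F = T
~R nor ((Q xor P) xor ~P) = T nor T = F
So S1 is false.

S2: Formalization: ~((P & R) -> ~Q) -> ~P

P & R = T & F = F
~Q = ~F = T
(P & R) -> ~Q = F -> T = T
~((P & R) -> ~Q) = ~T = F
~P = ~T = F
~((P & R) -> ~Q) -> ~P = F -> F = T
So S2 is true.

S3: Formalization: (R | ~Q) & ~P

~Q = ~F = T
R | ~Q = F | T = T
~P = ~T = F
(R | ~Q) & ~P = T & F = F
Hence S3 is false.

Count: 1.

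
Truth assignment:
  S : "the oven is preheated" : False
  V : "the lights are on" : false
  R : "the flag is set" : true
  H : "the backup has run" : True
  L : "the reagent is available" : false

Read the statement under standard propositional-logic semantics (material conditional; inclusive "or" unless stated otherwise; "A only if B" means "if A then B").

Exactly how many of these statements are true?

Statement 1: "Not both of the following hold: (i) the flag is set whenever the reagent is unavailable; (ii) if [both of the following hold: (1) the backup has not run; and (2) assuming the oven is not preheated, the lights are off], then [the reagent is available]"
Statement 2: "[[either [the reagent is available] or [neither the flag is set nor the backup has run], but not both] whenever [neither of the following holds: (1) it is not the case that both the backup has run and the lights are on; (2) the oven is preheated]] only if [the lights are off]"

Statement 1: Parsed as (not L -> R) nand ((not H and (not S -> not V)) -> L)

not L = not False = True
not L -> R = True -> True = True
not H = not True = False
not S = not False = True
not V = not False = True
not S -> not V = True -> True = True
not H and (not S -> not V) = False and True = False
(not H and (not S -> not V)) -> L = False -> False = True
(not L -> R) nand ((not H and (not S -> not V)) -> L) = True nand True = False
Hence Statement 1 is false.

Statement 2: Parsed as (((H nand V) nor S) -> (L xor (R nor H))) -> not V

H nand V = True nand False = True
(H nand V) nor S = True nor False = False
R nor H = True nor True = False
L xor (R nor H) = False xor False = False
((H nand V) nor S) -> (L xor (R nor H)) = False -> False = True
not V = not False = True
(((H nand V) nor S) -> (L xor (R nor H))) -> not V = True -> True = True
So Statement 2 is true.

Count: 1.

1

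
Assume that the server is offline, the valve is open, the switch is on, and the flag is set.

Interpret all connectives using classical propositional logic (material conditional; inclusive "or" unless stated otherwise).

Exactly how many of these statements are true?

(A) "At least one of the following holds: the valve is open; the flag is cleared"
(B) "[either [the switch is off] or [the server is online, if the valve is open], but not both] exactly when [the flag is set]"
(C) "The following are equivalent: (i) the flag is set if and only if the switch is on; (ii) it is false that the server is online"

2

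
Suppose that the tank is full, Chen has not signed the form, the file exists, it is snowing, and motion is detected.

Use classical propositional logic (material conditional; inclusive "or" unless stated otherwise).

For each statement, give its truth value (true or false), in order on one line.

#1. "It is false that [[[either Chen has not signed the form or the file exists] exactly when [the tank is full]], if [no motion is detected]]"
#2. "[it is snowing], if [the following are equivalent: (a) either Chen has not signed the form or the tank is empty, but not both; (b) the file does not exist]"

#1 F / #2 T

Let S = "motion is detected" (T), R = "Chen has signed the form" (F), W = "the file exists" (T), H = "the tank is full" (T), D = "it is snowing" (T).

#1: Parsed as ~(~S -> ((~R | W) <-> H))

~S = ~T = F
~R = ~F = T
~R | W = T | T = T
(~R | W) <-> H = T <-> T = T
~S -> ((~R | W) <-> H) = F -> T = T
~(~S -> ((~R | W) <-> H)) = ~T = F
So #1 is false.

#2: This is ((~R xor ~H) <-> ~W) -> D.

~R = ~F = T
~H = ~T = F
~R xor ~H = T xor F = T
~W = ~T = F
(~R xor ~H) <-> ~W = T <-> F = F
((~R xor ~H) <-> ~W) -> D = F -> T = T
Hence #2 is true.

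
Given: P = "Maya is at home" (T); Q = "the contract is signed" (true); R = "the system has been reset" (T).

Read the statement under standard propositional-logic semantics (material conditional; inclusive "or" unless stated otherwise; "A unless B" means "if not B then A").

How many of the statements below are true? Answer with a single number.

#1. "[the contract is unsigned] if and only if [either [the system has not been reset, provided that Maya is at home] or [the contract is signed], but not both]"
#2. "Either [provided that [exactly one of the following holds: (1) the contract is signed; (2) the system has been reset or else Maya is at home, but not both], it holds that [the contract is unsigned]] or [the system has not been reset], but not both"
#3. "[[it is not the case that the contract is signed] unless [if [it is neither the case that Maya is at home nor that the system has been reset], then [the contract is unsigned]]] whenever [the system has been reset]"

#1: Parsed as not Q iff ((P -> not R) xor Q)

not Q = not True = False
not R = not True = False
P -> not R = True -> False = False
(P -> not R) xor Q = False xor True = True
not Q iff ((P -> not R) xor Q) = False iff True = False
Hence #1 is false.

#2: This is ((Q xor (R xor P)) -> not Q) xor not R.

R xor P = True xor True = False
Q xor (R xor P) = True xor False = True
not Q = not True = False
(Q xor (R xor P)) -> not Q = True -> False = False
not R = not True = False
((Q xor (R xor P)) -> not Q) xor not R = False xor False = False
Thus #2 is false.

#3: Parsed as R -> (not Q or ((P nor R) -> not Q))

not Q = not True = False
P nor R = True nor True = False
not Q = not True = False
(P nor R) -> not Q = False -> False = True
not Q or ((P nor R) -> not Q) = False or True = True
R -> (not Q or ((P nor R) -> not Q)) = True -> True = True
Thus #3 is true.

1 of the 3 statements is true.

1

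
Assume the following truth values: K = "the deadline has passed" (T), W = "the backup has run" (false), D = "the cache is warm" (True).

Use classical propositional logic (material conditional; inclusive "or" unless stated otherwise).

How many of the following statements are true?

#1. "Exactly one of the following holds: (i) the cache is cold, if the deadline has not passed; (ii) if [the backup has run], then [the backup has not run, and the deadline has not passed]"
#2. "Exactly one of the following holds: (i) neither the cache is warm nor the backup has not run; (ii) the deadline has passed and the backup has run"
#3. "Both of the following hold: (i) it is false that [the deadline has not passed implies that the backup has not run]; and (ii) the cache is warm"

0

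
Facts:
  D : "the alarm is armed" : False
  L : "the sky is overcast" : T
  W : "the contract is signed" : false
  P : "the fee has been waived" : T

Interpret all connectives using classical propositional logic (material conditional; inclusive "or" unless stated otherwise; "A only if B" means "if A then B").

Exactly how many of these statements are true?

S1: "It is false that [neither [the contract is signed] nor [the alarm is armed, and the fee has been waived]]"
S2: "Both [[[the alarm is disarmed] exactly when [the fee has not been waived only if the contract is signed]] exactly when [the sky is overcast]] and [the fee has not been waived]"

0

S1: In symbols: ¬(W ↓ (D ∧ P))

D ∧ P = F ∧ T = F
W ↓ (D ∧ P) = F ↓ F = T
¬(W ↓ (D ∧ P)) = ¬T = F
Thus S1 is false.

S2: In symbols: ((¬D ↔ (¬P → W)) ↔ L) ∧ ¬P

¬D = ¬F = T
¬P = ¬T = F
¬P → W = F → F = T
¬D ↔ (¬P → W) = T ↔ T = T
(¬D ↔ (¬P → W)) ↔ L = T ↔ T = T
¬P = ¬T = F
((¬D ↔ (¬P → W)) ↔ L) ∧ ¬P = T ∧ F = F
Thus S2 is false.

0 of the 2 statements are true (none).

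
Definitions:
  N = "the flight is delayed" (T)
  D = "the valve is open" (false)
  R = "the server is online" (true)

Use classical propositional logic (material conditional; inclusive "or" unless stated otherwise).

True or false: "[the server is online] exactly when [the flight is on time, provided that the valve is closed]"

Values: R=T, D=F, N=T.
Parsed as R <-> (~D -> ~N)

~D = ~F = T
~N = ~T = F
~D -> ~N = T -> F = F
R <-> (~D -> ~N) = T <-> F = F

False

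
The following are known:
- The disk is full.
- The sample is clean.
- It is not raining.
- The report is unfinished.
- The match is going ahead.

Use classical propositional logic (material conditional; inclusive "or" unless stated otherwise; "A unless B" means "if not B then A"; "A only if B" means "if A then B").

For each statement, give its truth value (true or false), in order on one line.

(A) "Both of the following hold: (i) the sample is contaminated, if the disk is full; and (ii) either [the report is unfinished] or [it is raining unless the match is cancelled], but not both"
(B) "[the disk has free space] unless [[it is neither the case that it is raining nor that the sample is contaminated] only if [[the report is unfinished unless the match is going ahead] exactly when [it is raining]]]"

(A) F, (B) F

Let P = "the disk is full" (True), Q = "the sample is contaminated" (False), S = "the report is finished" (False), R = "it is raining" (False), U = "the match is cancelled" (False).

(A): This is (P -> Q) and (not S xor (R or U)).

P -> Q = True -> False = False
not S = not False = True
R or U = False or False = False
not S xor (R or U) = True xor False = True
(P -> Q) and (not S xor (R or U)) = False and True = False
Hence (A) is false.

(B): This is not P or ((R nor Q) -> ((not S or not U) iff R)).

not P = not True = False
R nor Q = False nor False = True
not S = not False = True
not U = not False = True
not S or not U = True or True = True
(not S or not U) iff R = True iff False = False
(R nor Q) -> ((not S or not U) iff R) = True -> False = False
not P or ((R nor Q) -> ((not S or not U) iff R)) = False or False = False
So (B) is false.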